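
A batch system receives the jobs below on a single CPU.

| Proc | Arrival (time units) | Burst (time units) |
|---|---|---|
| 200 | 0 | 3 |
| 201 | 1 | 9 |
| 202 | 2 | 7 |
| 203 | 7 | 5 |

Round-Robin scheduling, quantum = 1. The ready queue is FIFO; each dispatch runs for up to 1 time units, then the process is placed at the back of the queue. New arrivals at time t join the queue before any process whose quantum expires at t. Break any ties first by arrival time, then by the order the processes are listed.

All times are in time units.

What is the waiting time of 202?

13

Timeline: | 200 0-1 | 201 1-2 | 200 2-3 | 202 3-4 | 201 4-5 | 200 5-6 | 202 6-7 | 201 7-8 | 203 8-9 | 202 9-10 | 201 10-11 | 203 11-12 | 202 12-13 | 201 13-14 | 203 14-15 | 202 15-16 | 201 16-17 | 203 17-18 | 202 18-19 | 201 19-20 | 203 20-21 | 202 21-22 | 201 22-24 |
Completion: 200=6  201=24  202=22  203=21
Turnaround (C−A): 200=6  201=23  202=20  203=14
Waiting(202) = turnaround − burst = 20 − 7 = 13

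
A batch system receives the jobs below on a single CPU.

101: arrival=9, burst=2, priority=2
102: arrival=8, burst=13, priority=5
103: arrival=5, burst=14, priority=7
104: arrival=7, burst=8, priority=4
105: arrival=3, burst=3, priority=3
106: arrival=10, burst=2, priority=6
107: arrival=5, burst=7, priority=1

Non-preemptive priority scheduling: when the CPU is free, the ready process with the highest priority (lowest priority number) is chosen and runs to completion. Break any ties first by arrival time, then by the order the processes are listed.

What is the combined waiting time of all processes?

87

Schedule: | idle 0-3 | 105 3-6 | 107 6-13 | 101 13-15 | 104 15-23 | 102 23-36 | 106 36-38 | 103 38-52 |
Completion: 101=15  102=36  103=52  104=23  105=6  106=38  107=13
Turnaround (C−A): 101=6  102=28  103=47  104=16  105=3  106=28  107=8
Waiting = turnaround − burst: 101=4, 102=15, 103=33, 104=8, 105=0, 106=26, 107=1
Total waiting = 4 + 15 + 33 + 8 + 0 + 26 + 1 = 87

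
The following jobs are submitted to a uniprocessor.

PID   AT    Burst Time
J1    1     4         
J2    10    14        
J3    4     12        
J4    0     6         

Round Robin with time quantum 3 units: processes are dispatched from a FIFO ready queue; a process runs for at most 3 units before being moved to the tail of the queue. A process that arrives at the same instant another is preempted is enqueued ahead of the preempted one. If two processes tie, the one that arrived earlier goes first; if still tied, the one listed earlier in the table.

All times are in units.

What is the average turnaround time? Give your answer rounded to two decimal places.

18.50

Schedule: | J4 0-3 | J1 3-6 | J4 6-9 | J3 9-12 | J1 12-13 | J2 13-16 | J3 16-19 | J2 19-22 | J3 22-25 | J2 25-28 | J3 28-31 | J2 31-36 |
Completion: J1=13  J2=36  J3=31  J4=9
Turnaround (C−A): J1=12  J2=26  J3=27  J4=9
Turnaround times: J1=12, J2=26, J3=27, J4=9
Average turnaround = (12+26+27+9) / 4 = 74/4 = 18.50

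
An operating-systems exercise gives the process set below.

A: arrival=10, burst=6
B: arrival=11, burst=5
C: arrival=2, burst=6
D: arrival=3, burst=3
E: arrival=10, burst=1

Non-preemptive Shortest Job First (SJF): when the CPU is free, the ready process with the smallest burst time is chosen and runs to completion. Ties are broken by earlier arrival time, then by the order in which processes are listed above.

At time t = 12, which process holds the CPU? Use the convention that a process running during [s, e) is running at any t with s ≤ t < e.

Schedule: | idle 0-2 | C 2-8 | D 8-11 | E 11-12 | B 12-17 | A 17-23 |
Completion: A=23  B=17  C=8  D=11  E=12

B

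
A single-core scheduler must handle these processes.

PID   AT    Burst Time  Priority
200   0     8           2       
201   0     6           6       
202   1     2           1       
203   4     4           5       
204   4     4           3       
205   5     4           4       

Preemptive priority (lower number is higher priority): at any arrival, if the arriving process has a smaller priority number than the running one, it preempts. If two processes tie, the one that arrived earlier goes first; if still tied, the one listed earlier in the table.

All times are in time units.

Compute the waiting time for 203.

14

Gantt: | 200 0-1 | 202 1-3 | 200 3-10 | 204 10-14 | 205 14-18 | 203 18-22 | 201 22-28 |
Completion: 200=10  201=28  202=3  203=22  204=14  205=18
Turnaround (C−A): 200=10  201=28  202=2  203=18  204=10  205=13
Waiting(203) = turnaround − burst = 18 − 4 = 14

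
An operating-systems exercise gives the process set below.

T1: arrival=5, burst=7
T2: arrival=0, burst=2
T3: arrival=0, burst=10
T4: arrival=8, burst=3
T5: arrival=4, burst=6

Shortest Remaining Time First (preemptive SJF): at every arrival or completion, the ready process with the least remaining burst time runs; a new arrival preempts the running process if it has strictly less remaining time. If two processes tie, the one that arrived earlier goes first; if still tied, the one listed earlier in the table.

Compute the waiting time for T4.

2

Schedule: | T2 0-2 | T3 2-4 | T5 4-10 | T4 10-13 | T1 13-20 | T3 20-28 |
Completion: T1=20  T2=2  T3=28  T4=13  T5=10
Waiting(T4) = turnaround − burst = 5 − 3 = 2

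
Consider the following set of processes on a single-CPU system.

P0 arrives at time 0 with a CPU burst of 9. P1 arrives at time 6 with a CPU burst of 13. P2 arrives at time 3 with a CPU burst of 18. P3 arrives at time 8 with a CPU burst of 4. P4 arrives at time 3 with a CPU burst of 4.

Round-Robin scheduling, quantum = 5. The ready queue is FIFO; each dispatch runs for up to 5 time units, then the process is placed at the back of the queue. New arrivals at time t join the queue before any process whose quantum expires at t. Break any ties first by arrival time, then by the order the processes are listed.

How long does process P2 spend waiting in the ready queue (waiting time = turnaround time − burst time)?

Gantt: | P0 0-5 | P2 5-10 | P4 10-14 | P0 14-18 | P1 18-23 | P3 23-27 | P2 27-32 | P1 32-37 | P2 37-42 | P1 42-45 | P2 45-48 |
Completion: P0=18  P1=45  P2=48  P3=27  P4=14
Waiting(P2) = turnaround − burst = 45 − 18 = 27

27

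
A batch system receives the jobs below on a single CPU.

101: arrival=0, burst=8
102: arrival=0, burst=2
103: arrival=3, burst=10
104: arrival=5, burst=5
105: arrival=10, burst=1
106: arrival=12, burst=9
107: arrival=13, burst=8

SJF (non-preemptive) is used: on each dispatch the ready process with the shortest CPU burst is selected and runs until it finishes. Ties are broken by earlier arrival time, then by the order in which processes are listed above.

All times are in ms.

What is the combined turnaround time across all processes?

Timeline: | 102 0-2 | 101 2-10 | 105 10-11 | 104 11-16 | 107 16-24 | 106 24-33 | 103 33-43 |
Completion: 101=10  102=2  103=43  104=16  105=11  106=33  107=24
Turnaround = completion − arrival: 101=10, 102=2, 103=40, 104=11, 105=1, 106=21, 107=11
Total turnaround = 10 + 2 + 40 + 11 + 1 + 21 + 11 = 96

96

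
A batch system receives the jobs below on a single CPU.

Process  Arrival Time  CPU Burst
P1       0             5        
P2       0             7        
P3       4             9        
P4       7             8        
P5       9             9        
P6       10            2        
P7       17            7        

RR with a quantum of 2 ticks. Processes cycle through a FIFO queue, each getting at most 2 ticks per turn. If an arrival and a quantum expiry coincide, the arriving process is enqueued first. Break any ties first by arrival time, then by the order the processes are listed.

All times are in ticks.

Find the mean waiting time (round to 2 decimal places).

Schedule: | P1 0-2 | P2 2-4 | P1 4-6 | P3 6-8 | P2 8-10 | P1 10-11 | P4 11-13 | P3 13-15 | P5 15-17 | P6 17-19 | P2 19-21 | P4 21-23 | P3 23-25 | P7 25-27 | P5 27-29 | P2 29-30 | P4 30-32 | P3 32-34 | P7 34-36 | P5 36-38 | P4 38-40 | P3 40-41 | P7 41-43 | P5 43-45 | P7 45-46 | P5 46-47 |
Completion: P1=11  P2=30  P3=41  P4=40  P5=47  P6=19  P7=46
Turnaround (C−A): P1=11  P2=30  P3=37  P4=33  P5=38  P6=9  P7=29
Waiting times: P1=6, P2=23, P3=28, P4=25, P5=29, P6=7, P7=22
Average waiting = (6+23+28+25+29+7+22) / 7 = 140/7 = 20.00

20.00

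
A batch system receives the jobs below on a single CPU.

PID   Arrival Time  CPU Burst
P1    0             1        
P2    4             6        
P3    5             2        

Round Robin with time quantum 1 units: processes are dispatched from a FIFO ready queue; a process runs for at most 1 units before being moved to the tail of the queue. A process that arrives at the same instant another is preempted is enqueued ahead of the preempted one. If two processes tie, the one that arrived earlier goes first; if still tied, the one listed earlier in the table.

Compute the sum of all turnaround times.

12

Timeline: | P1 0-1 | idle 1-4 | P2 4-5 | P3 5-6 | P2 6-7 | P3 7-8 | P2 8-12 |
Completion: P1=1  P2=12  P3=8
Turnaround = completion − arrival: P1=1, P2=8, P3=3
Total turnaround = 1 + 8 + 3 = 12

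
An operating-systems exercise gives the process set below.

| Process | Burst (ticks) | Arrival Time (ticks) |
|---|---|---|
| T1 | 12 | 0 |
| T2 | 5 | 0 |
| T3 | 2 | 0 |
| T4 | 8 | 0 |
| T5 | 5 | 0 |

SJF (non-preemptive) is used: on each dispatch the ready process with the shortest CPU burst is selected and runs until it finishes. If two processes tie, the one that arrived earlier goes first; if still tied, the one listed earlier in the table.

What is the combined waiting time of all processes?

41

Gantt: | T3 0-2 | T2 2-7 | T5 7-12 | T4 12-20 | T1 20-32 |
Completion: T1=32  T2=7  T3=2  T4=20  T5=12
Waiting = turnaround − burst: T1=20, T2=2, T3=0, T4=12, T5=7
Total waiting = 20 + 2 + 0 + 12 + 7 = 41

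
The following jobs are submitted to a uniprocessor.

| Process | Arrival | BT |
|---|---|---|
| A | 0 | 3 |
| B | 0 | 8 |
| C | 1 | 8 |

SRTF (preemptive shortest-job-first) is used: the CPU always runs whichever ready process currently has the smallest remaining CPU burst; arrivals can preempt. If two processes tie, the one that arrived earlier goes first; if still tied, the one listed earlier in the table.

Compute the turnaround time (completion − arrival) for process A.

Schedule: | A 0-3 | B 3-11 | C 11-19 |
Completion: A=3  B=11  C=19
Turnaround (C−A): A=3  B=11  C=18
Turnaround(A) = completion − arrival = 3 − 0 = 3

3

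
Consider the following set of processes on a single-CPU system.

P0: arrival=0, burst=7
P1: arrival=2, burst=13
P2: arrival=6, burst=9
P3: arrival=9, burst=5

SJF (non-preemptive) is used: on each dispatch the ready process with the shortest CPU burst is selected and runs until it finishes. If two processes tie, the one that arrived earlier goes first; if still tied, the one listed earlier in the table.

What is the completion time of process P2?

Timeline: | P0 0-7 | P2 7-16 | P3 16-21 | P1 21-34 |
Completion: P0=7  P1=34  P2=16  P3=21

16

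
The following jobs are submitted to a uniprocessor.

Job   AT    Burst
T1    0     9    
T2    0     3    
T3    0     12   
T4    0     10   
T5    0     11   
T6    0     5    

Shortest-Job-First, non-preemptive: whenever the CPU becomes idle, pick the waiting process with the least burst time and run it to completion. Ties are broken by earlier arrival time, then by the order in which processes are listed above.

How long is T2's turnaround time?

Timeline: | T2 0-3 | T6 3-8 | T1 8-17 | T4 17-27 | T5 27-38 | T3 38-50 |
Completion: T1=17  T2=3  T3=50  T4=27  T5=38  T6=8
Turnaround (C−A): T1=17  T2=3  T3=50  T4=27  T5=38  T6=8
Turnaround(T2) = completion − arrival = 3 − 0 = 3

3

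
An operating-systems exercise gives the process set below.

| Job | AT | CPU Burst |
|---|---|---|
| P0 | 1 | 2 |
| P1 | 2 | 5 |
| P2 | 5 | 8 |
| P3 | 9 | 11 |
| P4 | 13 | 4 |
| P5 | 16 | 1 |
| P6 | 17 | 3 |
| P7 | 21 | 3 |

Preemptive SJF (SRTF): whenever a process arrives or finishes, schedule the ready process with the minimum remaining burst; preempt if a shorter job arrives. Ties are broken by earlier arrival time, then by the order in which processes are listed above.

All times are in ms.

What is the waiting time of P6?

Schedule: | idle 0-1 | P0 1-3 | P1 3-8 | P2 8-16 | P5 16-17 | P6 17-20 | P4 20-24 | P7 24-27 | P3 27-38 |
Completion: P0=3  P1=8  P2=16  P3=38  P4=24  P5=17  P6=20  P7=27
Waiting(P6) = turnaround − burst = 3 − 3 = 0

0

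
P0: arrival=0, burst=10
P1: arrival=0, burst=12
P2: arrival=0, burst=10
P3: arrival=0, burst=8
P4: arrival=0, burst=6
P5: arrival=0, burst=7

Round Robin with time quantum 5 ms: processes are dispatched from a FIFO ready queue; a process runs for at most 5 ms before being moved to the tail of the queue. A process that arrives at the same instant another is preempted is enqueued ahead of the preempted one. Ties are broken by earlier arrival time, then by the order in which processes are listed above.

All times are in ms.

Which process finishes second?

P2

Schedule: | P0 0-5 | P1 5-10 | P2 10-15 | P3 15-20 | P4 20-25 | P5 25-30 | P0 30-35 | P1 35-40 | P2 40-45 | P3 45-48 | P4 48-49 | P5 49-51 | P1 51-53 |
Completion: P0=35  P1=53  P2=45  P3=48  P4=49  P5=51
Finish order: P0 → P2 → P3 → P4 → P5 → P1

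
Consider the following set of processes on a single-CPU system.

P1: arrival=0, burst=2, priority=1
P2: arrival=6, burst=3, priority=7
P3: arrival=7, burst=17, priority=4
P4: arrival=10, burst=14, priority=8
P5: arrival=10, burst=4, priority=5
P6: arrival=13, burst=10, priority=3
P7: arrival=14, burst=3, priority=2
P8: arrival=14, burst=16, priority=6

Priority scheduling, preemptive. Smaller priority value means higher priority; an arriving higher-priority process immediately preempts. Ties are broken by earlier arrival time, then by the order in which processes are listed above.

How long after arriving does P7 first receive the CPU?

Schedule: | P1 0-2 | idle 2-6 | P2 6-7 | P3 7-13 | P6 13-14 | P7 14-17 | P6 17-26 | P3 26-37 | P5 37-41 | P8 41-57 | P2 57-59 | P4 59-73 |
Completion: P1=2  P2=59  P3=37  P4=73  P5=41  P6=26  P7=17  P8=57
Response(P7) = first start − arrival = 14 − 14 = 0

0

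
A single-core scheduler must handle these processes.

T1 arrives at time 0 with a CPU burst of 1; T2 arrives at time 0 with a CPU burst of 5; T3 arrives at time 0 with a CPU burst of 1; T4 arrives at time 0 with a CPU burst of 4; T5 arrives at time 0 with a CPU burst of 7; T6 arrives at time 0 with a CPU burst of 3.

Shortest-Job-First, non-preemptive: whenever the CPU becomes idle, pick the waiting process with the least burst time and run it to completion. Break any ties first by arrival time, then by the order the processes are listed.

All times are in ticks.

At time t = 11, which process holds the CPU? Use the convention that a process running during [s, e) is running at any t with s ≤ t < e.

T2

Schedule: | T1 0-1 | T3 1-2 | T6 2-5 | T4 5-9 | T2 9-14 | T5 14-21 |
Completion: T1=1  T2=14  T3=2  T4=9  T5=21  T6=5
Turnaround (C−A): T1=1  T2=14  T3=2  T4=9  T5=21  T6=5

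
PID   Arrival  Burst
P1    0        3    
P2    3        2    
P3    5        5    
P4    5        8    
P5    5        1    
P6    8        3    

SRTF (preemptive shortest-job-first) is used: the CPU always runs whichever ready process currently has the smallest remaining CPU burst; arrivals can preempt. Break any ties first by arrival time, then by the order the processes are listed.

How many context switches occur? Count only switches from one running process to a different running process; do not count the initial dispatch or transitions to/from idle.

5

Timeline: | P1 0-3 | P2 3-5 | P5 5-6 | P3 6-11 | P6 11-14 | P4 14-22 |
Completion: P1=3  P2=5  P3=11  P4=22  P5=6  P6=14
Turnaround (C−A): P1=3  P2=2  P3=6  P4=17  P5=1  P6=6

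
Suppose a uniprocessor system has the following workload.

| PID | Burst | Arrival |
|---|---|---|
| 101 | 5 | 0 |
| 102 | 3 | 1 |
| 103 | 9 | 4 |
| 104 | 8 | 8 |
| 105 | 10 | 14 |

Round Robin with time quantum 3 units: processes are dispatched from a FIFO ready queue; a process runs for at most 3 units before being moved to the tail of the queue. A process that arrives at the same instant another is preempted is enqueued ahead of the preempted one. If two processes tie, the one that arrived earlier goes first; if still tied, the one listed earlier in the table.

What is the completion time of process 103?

Timeline: | 101 0-3 | 102 3-6 | 101 6-8 | 103 8-11 | 104 11-14 | 103 14-17 | 105 17-20 | 104 20-23 | 103 23-26 | 105 26-29 | 104 29-31 | 105 31-35 |
Completion: 101=8  102=6  103=26  104=31  105=35
Turnaround (C−A): 101=8  102=5  103=22  104=23  105=21

26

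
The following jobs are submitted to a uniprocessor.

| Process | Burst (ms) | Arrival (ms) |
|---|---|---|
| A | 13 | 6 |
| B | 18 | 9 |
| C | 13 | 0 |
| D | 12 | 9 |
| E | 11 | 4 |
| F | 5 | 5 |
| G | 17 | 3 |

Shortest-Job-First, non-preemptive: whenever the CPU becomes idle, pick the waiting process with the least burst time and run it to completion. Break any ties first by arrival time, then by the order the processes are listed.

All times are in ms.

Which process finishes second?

F

Gantt: | C 0-13 | F 13-18 | E 18-29 | D 29-41 | A 41-54 | G 54-71 | B 71-89 |
Completion: A=54  B=89  C=13  D=41  E=29  F=18  G=71
Turnaround (C−A): A=48  B=80  C=13  D=32  E=25  F=13  G=68
Finish order: C → F → E → D → A → G → B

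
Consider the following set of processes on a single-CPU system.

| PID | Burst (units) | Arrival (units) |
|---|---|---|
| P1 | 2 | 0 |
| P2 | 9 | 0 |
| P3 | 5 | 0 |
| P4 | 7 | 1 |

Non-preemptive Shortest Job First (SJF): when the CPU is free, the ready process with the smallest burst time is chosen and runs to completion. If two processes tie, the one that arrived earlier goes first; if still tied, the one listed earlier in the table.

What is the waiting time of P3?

2

Timeline: | P1 0-2 | P3 2-7 | P4 7-14 | P2 14-23 |
Completion: P1=2  P2=23  P3=7  P4=14
Turnaround (C−A): P1=2  P2=23  P3=7  P4=13
Waiting(P3) = turnaround − burst = 7 − 5 = 2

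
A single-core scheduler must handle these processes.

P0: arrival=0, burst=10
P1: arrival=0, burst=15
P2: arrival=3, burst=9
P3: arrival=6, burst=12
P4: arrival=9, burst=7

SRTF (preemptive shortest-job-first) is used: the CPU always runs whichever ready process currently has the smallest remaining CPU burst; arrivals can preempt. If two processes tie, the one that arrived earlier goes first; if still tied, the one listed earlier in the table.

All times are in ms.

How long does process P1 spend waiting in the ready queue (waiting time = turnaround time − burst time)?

Schedule: | P0 0-10 | P4 10-17 | P2 17-26 | P3 26-38 | P1 38-53 |
Completion: P0=10  P1=53  P2=26  P3=38  P4=17
Turnaround (C−A): P0=10  P1=53  P2=23  P3=32  P4=8
Waiting(P1) = turnaround − burst = 53 − 15 = 38

38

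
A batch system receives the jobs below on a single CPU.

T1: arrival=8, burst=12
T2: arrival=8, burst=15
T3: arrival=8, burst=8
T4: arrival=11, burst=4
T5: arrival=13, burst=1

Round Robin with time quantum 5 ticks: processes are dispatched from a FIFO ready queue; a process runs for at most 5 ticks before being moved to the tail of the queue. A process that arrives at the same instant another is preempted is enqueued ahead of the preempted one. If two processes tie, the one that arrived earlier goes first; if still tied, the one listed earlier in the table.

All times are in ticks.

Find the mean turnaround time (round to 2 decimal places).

Schedule: | idle 0-8 | T1 8-13 | T2 13-18 | T3 18-23 | T4 23-27 | T5 27-28 | T1 28-33 | T2 33-38 | T3 38-41 | T1 41-43 | T2 43-48 |
Completion: T1=43  T2=48  T3=41  T4=27  T5=28
Turnaround (C−A): T1=35  T2=40  T3=33  T4=16  T5=15
Turnaround times: T1=35, T2=40, T3=33, T4=16, T5=15
Average turnaround = (35+40+33+16+15) / 5 = 139/5 = 27.80

27.80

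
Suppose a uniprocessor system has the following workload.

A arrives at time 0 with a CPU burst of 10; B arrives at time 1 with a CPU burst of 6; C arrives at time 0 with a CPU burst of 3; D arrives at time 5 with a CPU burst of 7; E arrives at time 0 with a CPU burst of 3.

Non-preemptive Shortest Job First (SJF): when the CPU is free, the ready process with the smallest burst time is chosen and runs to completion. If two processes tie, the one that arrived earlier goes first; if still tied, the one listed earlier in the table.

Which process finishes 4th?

Schedule: | C 0-3 | E 3-6 | B 6-12 | D 12-19 | A 19-29 |
Completion: A=29  B=12  C=3  D=19  E=6
Turnaround (C−A): A=29  B=11  C=3  D=14  E=6
Finish order: C → E → B → D → A

D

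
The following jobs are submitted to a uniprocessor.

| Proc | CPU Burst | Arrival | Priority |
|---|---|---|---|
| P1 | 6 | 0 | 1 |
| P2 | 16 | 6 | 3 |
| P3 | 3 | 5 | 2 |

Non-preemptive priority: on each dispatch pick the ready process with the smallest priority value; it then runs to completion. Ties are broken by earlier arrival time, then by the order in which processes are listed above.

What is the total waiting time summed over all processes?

Schedule: | P1 0-6 | P3 6-9 | P2 9-25 |
Completion: P1=6  P2=25  P3=9
Turnaround (C−A): P1=6  P2=19  P3=4
Waiting = turnaround − burst: P1=0, P2=3, P3=1
Total waiting = 0 + 3 + 1 = 4

4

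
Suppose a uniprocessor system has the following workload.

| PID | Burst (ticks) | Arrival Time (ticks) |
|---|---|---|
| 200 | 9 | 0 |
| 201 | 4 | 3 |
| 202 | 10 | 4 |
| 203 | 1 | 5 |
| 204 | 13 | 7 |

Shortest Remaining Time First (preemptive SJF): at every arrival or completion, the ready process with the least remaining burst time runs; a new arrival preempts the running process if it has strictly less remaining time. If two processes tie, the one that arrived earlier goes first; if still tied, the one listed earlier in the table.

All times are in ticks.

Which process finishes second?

201

Gantt: | 200 0-3 | 201 3-5 | 203 5-6 | 201 6-8 | 200 8-14 | 202 14-24 | 204 24-37 |
Completion: 200=14  201=8  202=24  203=6  204=37
Turnaround (C−A): 200=14  201=5  202=20  203=1  204=30
Finish order: 203 → 201 → 200 → 202 → 204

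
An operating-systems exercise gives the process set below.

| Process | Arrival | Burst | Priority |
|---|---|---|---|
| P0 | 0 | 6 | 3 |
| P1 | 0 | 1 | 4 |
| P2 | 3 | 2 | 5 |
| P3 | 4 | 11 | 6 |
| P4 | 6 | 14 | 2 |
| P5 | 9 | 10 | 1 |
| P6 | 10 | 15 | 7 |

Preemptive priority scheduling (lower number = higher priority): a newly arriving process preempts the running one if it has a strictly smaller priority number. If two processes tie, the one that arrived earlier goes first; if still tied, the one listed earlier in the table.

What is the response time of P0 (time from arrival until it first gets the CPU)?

Schedule: | P0 0-6 | P4 6-9 | P5 9-19 | P4 19-30 | P1 30-31 | P2 31-33 | P3 33-44 | P6 44-59 |
Completion: P0=6  P1=31  P2=33  P3=44  P4=30  P5=19  P6=59
Turnaround (C−A): P0=6  P1=31  P2=30  P3=40  P4=24  P5=10  P6=49
Response(P0) = first start − arrival = 0 − 0 = 0

0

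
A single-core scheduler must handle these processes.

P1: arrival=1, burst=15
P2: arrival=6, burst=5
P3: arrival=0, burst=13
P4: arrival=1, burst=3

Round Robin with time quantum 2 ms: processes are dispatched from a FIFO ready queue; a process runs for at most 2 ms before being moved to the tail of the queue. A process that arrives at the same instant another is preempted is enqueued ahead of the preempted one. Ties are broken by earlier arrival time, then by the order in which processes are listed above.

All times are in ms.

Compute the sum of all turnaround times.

98

Gantt: | P3 0-2 | P1 2-4 | P4 4-6 | P3 6-8 | P1 8-10 | P2 10-12 | P4 12-13 | P3 13-15 | P1 15-17 | P2 17-19 | P3 19-21 | P1 21-23 | P2 23-24 | P3 24-26 | P1 26-28 | P3 28-30 | P1 30-32 | P3 32-33 | P1 33-36 |
Completion: P1=36  P2=24  P3=33  P4=13
Turnaround (C−A): P1=35  P2=18  P3=33  P4=12
Turnaround = completion − arrival: P1=35, P2=18, P3=33, P4=12
Total turnaround = 35 + 18 + 33 + 12 = 98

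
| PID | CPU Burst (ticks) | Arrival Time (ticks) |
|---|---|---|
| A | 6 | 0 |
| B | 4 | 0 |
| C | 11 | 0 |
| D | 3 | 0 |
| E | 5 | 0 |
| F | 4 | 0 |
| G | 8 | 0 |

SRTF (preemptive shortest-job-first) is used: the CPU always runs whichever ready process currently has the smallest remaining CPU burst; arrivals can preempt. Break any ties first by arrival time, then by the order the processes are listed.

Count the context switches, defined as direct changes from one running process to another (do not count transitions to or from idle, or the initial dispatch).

6

Timeline: | D 0-3 | B 3-7 | F 7-11 | E 11-16 | A 16-22 | G 22-30 | C 30-41 |
Completion: A=22  B=7  C=41  D=3  E=16  F=11  G=30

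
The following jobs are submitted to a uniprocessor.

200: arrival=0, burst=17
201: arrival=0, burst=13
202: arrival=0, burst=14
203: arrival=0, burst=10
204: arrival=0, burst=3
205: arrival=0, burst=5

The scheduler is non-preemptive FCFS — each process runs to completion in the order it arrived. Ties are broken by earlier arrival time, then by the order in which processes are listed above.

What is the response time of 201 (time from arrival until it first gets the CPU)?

17

Timeline: | 200 0-17 | 201 17-30 | 202 30-44 | 203 44-54 | 204 54-57 | 205 57-62 |
Completion: 200=17  201=30  202=44  203=54  204=57  205=62
Response(201) = first start − arrival = 17 − 0 = 17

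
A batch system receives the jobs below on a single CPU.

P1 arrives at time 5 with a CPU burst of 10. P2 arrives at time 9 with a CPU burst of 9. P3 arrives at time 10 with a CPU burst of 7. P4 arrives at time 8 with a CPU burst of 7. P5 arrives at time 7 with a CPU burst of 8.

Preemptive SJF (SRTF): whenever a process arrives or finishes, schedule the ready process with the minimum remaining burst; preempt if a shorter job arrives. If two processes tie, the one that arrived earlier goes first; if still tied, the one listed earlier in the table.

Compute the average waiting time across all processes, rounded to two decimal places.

Timeline: | idle 0-5 | P1 5-15 | P4 15-22 | P3 22-29 | P5 29-37 | P2 37-46 |
Completion: P1=15  P2=46  P3=29  P4=22  P5=37
Waiting times: P1=0, P2=28, P3=12, P4=7, P5=22
Average waiting = (0+28+12+7+22) / 5 = 69/5 = 13.80

13.80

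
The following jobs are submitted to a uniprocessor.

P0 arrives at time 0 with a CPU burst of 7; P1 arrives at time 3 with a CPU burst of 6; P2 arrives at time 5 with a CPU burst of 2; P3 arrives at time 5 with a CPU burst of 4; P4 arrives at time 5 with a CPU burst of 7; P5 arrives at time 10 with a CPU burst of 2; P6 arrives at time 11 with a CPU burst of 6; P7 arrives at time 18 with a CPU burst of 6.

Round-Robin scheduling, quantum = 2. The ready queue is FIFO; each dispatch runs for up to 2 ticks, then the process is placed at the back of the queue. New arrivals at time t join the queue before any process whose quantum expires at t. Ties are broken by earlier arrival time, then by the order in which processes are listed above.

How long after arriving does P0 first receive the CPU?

Schedule: | P0 0-4 | P1 4-6 | P0 6-8 | P2 8-10 | P3 10-12 | P4 12-14 | P1 14-16 | P0 16-17 | P5 17-19 | P6 19-21 | P3 21-23 | P4 23-25 | P1 25-27 | P7 27-29 | P6 29-31 | P4 31-33 | P7 33-35 | P6 35-37 | P4 37-38 | P7 38-40 |
Completion: P0=17  P1=27  P2=10  P3=23  P4=38  P5=19  P6=37  P7=40
Turnaround (C−A): P0=17  P1=24  P2=5  P3=18  P4=33  P5=9  P6=26  P7=22
Response(P0) = first start − arrival = 0 − 0 = 0

0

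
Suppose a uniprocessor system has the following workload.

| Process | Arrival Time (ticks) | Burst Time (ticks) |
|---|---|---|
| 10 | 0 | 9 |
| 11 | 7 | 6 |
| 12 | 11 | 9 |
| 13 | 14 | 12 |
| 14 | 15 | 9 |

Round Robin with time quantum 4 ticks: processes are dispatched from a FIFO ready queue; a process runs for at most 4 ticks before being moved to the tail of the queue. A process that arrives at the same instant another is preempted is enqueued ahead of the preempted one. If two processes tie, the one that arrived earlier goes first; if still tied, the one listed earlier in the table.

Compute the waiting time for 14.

21

Gantt: | 10 0-8 | 11 8-12 | 10 12-13 | 12 13-17 | 11 17-19 | 13 19-23 | 14 23-27 | 12 27-31 | 13 31-35 | 14 35-39 | 12 39-40 | 13 40-44 | 14 44-45 |
Completion: 10=13  11=19  12=40  13=44  14=45
Waiting(14) = turnaround − burst = 30 − 9 = 21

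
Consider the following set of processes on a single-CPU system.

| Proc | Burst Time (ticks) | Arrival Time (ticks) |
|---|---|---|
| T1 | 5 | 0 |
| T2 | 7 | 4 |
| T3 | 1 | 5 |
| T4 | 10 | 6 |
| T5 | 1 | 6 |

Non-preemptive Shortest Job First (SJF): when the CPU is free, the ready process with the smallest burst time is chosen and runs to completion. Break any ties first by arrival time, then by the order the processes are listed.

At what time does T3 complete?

6

Gantt: | T1 0-5 | T3 5-6 | T5 6-7 | T2 7-14 | T4 14-24 |
Completion: T1=5  T2=14  T3=6  T4=24  T5=7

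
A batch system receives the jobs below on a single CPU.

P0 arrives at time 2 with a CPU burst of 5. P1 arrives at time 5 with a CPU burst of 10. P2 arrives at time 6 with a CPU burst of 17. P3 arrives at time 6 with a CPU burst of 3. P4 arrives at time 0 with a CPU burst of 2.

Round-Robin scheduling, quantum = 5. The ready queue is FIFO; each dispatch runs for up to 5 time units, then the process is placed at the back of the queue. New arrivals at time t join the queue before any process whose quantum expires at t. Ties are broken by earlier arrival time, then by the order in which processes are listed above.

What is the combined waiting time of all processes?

35

Timeline: | P4 0-2 | P0 2-7 | P1 7-12 | P2 12-17 | P3 17-20 | P1 20-25 | P2 25-37 |
Completion: P0=7  P1=25  P2=37  P3=20  P4=2
Turnaround (C−A): P0=5  P1=20  P2=31  P3=14  P4=2
Waiting = turnaround − burst: P0=0, P1=10, P2=14, P3=11, P4=0
Total waiting = 0 + 10 + 14 + 11 + 0 = 35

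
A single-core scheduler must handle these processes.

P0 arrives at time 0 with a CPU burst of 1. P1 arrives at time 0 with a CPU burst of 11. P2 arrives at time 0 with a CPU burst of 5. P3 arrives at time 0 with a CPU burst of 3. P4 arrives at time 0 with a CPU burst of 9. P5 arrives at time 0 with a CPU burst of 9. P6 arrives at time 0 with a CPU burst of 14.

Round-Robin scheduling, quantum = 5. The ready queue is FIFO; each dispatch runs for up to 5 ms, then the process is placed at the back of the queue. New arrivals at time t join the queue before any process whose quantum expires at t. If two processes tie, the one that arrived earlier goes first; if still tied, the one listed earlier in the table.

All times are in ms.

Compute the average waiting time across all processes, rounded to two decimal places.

22.00

Timeline: | P0 0-1 | P1 1-6 | P2 6-11 | P3 11-14 | P4 14-19 | P5 19-24 | P6 24-29 | P1 29-34 | P4 34-38 | P5 38-42 | P6 42-47 | P1 47-48 | P6 48-52 |
Completion: P0=1  P1=48  P2=11  P3=14  P4=38  P5=42  P6=52
Waiting times: P0=0, P1=37, P2=6, P3=11, P4=29, P5=33, P6=38
Average waiting = (0+37+6+11+29+33+38) / 7 = 154/7 = 22.00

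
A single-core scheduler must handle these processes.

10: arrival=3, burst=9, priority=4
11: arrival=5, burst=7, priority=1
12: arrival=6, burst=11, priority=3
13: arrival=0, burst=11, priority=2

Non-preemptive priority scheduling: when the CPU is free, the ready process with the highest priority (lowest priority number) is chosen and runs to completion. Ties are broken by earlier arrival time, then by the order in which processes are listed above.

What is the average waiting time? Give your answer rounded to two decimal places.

11.00

Gantt: | 13 0-11 | 11 11-18 | 12 18-29 | 10 29-38 |
Completion: 10=38  11=18  12=29  13=11
Turnaround (C−A): 10=35  11=13  12=23  13=11
Waiting times: 10=26, 11=6, 12=12, 13=0
Average waiting = (26+6+12+0) / 4 = 44/4 = 11.00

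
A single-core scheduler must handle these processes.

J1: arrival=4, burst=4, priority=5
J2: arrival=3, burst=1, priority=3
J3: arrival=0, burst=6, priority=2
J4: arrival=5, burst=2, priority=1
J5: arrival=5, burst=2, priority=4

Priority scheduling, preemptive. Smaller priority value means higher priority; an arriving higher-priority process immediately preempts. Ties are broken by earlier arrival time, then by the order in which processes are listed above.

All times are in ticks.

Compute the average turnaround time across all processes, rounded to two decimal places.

Timeline: | J3 0-5 | J4 5-7 | J3 7-8 | J2 8-9 | J5 9-11 | J1 11-15 |
Completion: J1=15  J2=9  J3=8  J4=7  J5=11
Turnaround times: J1=11, J2=6, J3=8, J4=2, J5=6
Average turnaround = (11+6+8+2+6) / 5 = 33/5 = 6.60

6.60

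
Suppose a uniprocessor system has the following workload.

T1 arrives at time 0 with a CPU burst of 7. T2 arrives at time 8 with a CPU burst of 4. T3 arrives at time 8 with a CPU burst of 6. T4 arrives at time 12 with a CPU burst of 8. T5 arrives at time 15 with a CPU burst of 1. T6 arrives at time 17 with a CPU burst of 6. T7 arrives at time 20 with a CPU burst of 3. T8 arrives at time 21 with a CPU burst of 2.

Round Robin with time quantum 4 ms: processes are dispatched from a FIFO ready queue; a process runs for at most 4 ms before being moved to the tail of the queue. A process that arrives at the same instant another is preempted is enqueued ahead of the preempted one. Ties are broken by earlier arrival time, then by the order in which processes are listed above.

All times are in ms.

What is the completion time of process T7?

Gantt: | T1 0-7 | idle 7-8 | T2 8-12 | T3 12-16 | T4 16-20 | T5 20-21 | T3 21-23 | T6 23-27 | T7 27-30 | T4 30-34 | T8 34-36 | T6 36-38 |
Completion: T1=7  T2=12  T3=23  T4=34  T5=21  T6=38  T7=30  T8=36
Turnaround (C−A): T1=7  T2=4  T3=15  T4=22  T5=6  T6=21  T7=10  T8=15

30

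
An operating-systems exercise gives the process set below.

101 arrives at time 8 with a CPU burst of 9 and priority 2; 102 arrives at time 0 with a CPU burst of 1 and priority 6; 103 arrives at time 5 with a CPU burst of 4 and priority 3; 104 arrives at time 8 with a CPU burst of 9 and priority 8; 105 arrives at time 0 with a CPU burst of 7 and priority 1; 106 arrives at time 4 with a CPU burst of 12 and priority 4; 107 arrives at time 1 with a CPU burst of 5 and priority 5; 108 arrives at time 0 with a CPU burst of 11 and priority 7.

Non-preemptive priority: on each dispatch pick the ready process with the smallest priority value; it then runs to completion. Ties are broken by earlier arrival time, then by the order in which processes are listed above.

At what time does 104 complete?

Timeline: | 105 0-7 | 103 7-11 | 101 11-20 | 106 20-32 | 107 32-37 | 102 37-38 | 108 38-49 | 104 49-58 |
Completion: 101=20  102=38  103=11  104=58  105=7  106=32  107=37  108=49
Turnaround (C−A): 101=12  102=38  103=6  104=50  105=7  106=28  107=36  108=49

58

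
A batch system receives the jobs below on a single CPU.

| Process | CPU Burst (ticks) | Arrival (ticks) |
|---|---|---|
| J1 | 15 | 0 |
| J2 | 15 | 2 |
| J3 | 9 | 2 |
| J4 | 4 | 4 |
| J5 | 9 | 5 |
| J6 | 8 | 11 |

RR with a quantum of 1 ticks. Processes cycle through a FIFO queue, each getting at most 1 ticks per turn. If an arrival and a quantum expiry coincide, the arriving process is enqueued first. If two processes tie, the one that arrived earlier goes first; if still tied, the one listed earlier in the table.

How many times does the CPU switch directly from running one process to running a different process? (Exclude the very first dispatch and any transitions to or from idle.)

Timeline: | J1 0-2 | J2 2-3 | J3 3-4 | J1 4-5 | J2 5-6 | J4 6-7 | J3 7-8 | J5 8-9 | J1 9-10 | J2 10-11 | J4 11-12 | J3 12-13 | J5 13-14 | J1 14-15 | J6 15-16 | J2 16-17 | J4 17-18 | J3 18-19 | J5 19-20 | J1 20-21 | J6 21-22 | J2 22-23 | J4 23-24 | J3 24-25 | J5 25-26 | J1 26-27 | J6 27-28 | J2 28-29 | J3 29-30 | J5 30-31 | J1 31-32 | J6 32-33 | J2 33-34 | J3 34-35 | J5 35-36 | J1 36-37 | J6 37-38 | J2 38-39 | J3 39-40 | J5 40-41 | J1 41-42 | J6 42-43 | J2 43-44 | J3 44-45 | J5 45-46 | J1 46-47 | J6 47-48 | J2 48-49 | J5 49-50 | J1 50-51 | J6 51-52 | J2 52-53 | J1 53-54 | J2 54-55 | J1 55-56 | J2 56-57 | J1 57-58 | J2 58-60 |
Completion: J1=58  J2=60  J3=45  J4=24  J5=50  J6=52

57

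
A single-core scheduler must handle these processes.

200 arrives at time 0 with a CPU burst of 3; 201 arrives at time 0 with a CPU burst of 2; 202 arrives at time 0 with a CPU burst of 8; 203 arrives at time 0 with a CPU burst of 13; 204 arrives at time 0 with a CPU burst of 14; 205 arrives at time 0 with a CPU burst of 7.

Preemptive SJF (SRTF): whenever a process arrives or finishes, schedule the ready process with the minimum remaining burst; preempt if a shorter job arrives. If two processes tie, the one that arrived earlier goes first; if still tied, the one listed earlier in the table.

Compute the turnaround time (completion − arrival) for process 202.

20

Gantt: | 201 0-2 | 200 2-5 | 205 5-12 | 202 12-20 | 203 20-33 | 204 33-47 |
Completion: 200=5  201=2  202=20  203=33  204=47  205=12
Turnaround(202) = completion − arrival = 20 − 0 = 20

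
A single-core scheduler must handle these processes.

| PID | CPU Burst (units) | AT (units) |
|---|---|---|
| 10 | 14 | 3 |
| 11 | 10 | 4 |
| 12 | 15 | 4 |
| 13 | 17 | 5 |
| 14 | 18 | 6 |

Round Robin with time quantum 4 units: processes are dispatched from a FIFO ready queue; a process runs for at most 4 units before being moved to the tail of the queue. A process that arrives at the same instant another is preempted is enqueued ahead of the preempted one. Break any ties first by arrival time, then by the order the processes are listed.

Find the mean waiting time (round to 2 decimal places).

Timeline: | idle 0-3 | 10 3-7 | 11 7-11 | 12 11-15 | 13 15-19 | 14 19-23 | 10 23-27 | 11 27-31 | 12 31-35 | 13 35-39 | 14 39-43 | 10 43-47 | 11 47-49 | 12 49-53 | 13 53-57 | 14 57-61 | 10 61-63 | 12 63-66 | 13 66-70 | 14 70-74 | 13 74-75 | 14 75-77 |
Completion: 10=63  11=49  12=66  13=75  14=77
Waiting times: 10=46, 11=35, 12=47, 13=53, 14=53
Average waiting = (46+35+47+53+53) / 5 = 234/5 = 46.80

46.80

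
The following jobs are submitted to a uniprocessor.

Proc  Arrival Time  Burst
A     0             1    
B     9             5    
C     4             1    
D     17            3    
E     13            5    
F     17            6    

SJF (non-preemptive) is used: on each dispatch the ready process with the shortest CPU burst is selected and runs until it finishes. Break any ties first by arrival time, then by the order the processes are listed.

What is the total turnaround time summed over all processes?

29

Gantt: | A 0-1 | idle 1-4 | C 4-5 | idle 5-9 | B 9-14 | E 14-19 | D 19-22 | F 22-28 |
Completion: A=1  B=14  C=5  D=22  E=19  F=28
Turnaround (C−A): A=1  B=5  C=1  D=5  E=6  F=11
Turnaround = completion − arrival: A=1, B=5, C=1, D=5, E=6, F=11
Total turnaround = 1 + 5 + 1 + 5 + 6 + 11 = 29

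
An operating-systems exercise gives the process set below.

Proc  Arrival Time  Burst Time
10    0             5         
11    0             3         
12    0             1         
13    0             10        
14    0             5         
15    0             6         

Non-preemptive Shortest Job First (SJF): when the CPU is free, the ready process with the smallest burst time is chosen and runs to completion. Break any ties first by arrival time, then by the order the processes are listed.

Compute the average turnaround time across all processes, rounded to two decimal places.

Timeline: | 12 0-1 | 11 1-4 | 10 4-9 | 14 9-14 | 15 14-20 | 13 20-30 |
Completion: 10=9  11=4  12=1  13=30  14=14  15=20
Turnaround times: 10=9, 11=4, 12=1, 13=30, 14=14, 15=20
Average turnaround = (9+4+1+30+14+20) / 6 = 78/6 = 13.00

13.00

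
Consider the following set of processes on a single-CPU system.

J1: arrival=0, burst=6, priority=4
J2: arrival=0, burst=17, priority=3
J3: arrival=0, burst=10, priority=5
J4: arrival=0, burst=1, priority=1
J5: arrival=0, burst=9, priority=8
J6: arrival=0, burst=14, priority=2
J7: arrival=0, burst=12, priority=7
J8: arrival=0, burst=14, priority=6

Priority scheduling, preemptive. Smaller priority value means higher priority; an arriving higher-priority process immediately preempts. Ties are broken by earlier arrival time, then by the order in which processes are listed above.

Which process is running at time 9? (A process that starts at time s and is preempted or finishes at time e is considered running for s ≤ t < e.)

J6

Schedule: | J4 0-1 | J6 1-15 | J2 15-32 | J1 32-38 | J3 38-48 | J8 48-62 | J7 62-74 | J5 74-83 |
Completion: J1=38  J2=32  J3=48  J4=1  J5=83  J6=15  J7=74  J8=62
Turnaround (C−A): J1=38  J2=32  J3=48  J4=1  J5=83  J6=15  J7=74  J8=62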